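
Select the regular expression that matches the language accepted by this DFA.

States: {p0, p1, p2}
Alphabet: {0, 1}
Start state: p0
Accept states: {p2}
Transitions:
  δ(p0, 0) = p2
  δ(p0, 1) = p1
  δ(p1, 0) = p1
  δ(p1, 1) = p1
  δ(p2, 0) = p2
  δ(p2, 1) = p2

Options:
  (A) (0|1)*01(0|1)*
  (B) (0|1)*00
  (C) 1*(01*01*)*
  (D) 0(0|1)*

Check each option against the DFA on short strings; one disagreement eliminates an option:
  (A) (0|1)*01(0|1)*: on '0' the DFA goes p0 → p2 and accepts (p2 ∈ Accept), but the regex does not match it → eliminate
  (B) (0|1)*00: on '0' the DFA goes p0 → p2 and accepts (p2 ∈ Accept), but the regex does not match it → eliminate
  (C) 1*(01*01*)*: on ε the DFA stays in p0 and rejects (p0 ∉ Accept), but the regex matches it → eliminate
  (D) 0(0|1)*: agrees with the DFA on every string of length ≤ 6
Only (D) is consistent with the DFA.
(D) 0(0|1)*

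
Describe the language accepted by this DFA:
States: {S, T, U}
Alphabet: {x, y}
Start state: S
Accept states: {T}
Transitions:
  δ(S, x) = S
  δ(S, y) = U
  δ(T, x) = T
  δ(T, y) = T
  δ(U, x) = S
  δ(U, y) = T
Testing a few strings:
  'y' → reject
  'x' → reject
  'xxxx' → reject
  'yyx' → accept
State roles: S=no progress toward yy; T=substring yy seen; U=one trailing y
All strings over {x,y} containing the substring yy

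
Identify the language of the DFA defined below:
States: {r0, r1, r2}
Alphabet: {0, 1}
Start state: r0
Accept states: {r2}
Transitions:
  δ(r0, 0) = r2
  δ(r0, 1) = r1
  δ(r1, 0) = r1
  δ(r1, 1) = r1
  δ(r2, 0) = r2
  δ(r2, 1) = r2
Testing a few strings:
  '000' → accept
  '0' → accept
  '1' → reject
  '10' → reject
State roles: r0=no input read; r1=started with 1 (dead); r2=started with 0
All binary strings starting with 0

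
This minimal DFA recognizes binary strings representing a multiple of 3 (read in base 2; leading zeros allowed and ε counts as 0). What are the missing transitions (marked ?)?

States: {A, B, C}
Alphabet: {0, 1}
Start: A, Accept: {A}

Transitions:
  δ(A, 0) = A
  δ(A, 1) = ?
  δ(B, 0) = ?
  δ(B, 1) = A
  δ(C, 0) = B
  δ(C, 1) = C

From the language and accept set, identify what each state tracks — A: value ≡ 0 (mod 3); B: value ≡ 1 (mod 3); C: value ≡ 2 (mod 3).
Each missing δ(q, a) is the state matching the new tracked value after reading a.
δ(A, 1) = B; δ(B, 0) = C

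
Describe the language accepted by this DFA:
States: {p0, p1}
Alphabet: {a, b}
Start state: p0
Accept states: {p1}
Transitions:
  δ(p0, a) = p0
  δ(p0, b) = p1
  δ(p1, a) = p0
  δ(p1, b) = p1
Testing a few strings:
  'ab' → accept
  'b' → accept
  'bab' → accept
  'a' → reject
State roles: p0=last symbol not b; p1=last symbol is b
All strings over {a,b} ending with b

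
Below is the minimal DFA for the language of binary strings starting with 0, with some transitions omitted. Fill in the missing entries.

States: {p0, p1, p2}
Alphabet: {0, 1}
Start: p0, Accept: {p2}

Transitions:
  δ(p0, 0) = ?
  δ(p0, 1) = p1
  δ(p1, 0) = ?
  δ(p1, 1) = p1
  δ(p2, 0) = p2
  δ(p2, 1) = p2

From the language and accept set, identify what each state tracks — p0: no input read; p1: started with 1 (dead); p2: started with 0.
Each missing δ(q, a) is the state matching the new tracked value after reading a.
δ(p0, 0) = p2; δ(p1, 0) = p1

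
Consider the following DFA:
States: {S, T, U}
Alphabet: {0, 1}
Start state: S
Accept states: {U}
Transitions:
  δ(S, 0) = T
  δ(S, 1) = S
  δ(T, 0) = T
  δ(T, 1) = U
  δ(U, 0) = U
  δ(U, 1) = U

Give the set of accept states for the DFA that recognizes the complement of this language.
Complement accept states = All states \ Original accept states
= {S, T, U} \ {U}
{S, T}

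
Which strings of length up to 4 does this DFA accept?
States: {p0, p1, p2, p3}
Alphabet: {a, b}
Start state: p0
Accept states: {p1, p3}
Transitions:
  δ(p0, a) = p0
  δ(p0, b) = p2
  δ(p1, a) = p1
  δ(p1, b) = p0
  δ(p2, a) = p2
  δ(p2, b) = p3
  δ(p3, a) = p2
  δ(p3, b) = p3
bb, abb, bab, bbb, aabb, abab, abbb, baab, babb, bbab, bbbb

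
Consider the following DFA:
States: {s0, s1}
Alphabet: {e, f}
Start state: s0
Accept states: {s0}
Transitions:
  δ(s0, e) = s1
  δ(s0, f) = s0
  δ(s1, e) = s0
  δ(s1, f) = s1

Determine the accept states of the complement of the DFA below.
Complement accept states = All states \ Original accept states
= {s0, s1} \ {s0}
{s1}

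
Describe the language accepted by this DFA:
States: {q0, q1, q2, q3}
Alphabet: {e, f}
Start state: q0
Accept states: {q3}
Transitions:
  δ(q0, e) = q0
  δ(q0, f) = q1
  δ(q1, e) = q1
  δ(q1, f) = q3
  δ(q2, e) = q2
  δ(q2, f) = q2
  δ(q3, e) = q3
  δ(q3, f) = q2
Testing a few strings:
  'e' → reject
  'ef' → reject
  'ff' → accept
  'f' → reject
State roles: q0=zero f's; q1=one f; q2=≥ three f's (dead); q3=two f's
All strings over {e,f} containing exactly two f's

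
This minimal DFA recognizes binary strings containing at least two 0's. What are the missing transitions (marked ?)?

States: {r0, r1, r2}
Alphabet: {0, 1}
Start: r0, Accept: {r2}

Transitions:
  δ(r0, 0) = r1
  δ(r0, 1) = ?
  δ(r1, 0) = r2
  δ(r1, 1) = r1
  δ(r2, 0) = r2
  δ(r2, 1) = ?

From the language and accept set, identify what each state tracks — r0: zero 0's seen; r1: one 0 seen; r2: ≥ two 0's seen.
Each missing δ(q, a) is the state matching the new tracked value after reading a.
δ(r0, 1) = r0; δ(r2, 1) = r2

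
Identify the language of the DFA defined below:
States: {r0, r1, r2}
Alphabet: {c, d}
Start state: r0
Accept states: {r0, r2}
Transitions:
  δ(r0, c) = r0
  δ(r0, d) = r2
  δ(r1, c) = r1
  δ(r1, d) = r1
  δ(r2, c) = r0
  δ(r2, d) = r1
Testing a few strings:
  'ccd' → accept
  'dcd' → accept
  'ddcc' → reject
  'cd' → accept
State roles: r0=last symbol not d (ok); r1=saw dd (dead); r2=last symbol d (ok)
All strings over {c,d} with no two consecutive d's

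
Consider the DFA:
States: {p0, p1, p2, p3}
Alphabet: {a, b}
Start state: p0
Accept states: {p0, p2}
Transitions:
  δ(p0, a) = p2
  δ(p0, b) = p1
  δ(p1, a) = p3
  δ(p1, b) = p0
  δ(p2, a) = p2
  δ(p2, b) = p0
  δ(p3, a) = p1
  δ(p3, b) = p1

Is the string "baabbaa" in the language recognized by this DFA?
Processing string "baabbaa":
  p0 --b--> p1
  p1 --a--> p3
  p3 --a--> p1
  p1 --b--> p0
  p0 --b--> p1
  p1 --a--> p3
  p3 --a--> p1
Final state: p1
Accept states: {p0, p2}
No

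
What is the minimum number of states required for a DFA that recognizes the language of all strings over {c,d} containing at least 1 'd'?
By Myhill–Nerode, count the distinguishable equivalence classes: 2 classes — having seen 0, or ≥1 copies of 'd'; any two classes i < j (j ≤ 1) are distinguished by the string d^(1−j), which takes class j to 1 copy (accepted) but leaves class i below 1 (rejected).
2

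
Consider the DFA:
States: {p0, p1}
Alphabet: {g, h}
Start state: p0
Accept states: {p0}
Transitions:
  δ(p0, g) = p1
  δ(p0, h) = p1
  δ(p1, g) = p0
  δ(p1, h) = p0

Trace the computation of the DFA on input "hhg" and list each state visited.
read 'h': p0 → p1
  read 'h': p1 → p0
  read 'g': p0 → p1
p0 -> p1 -> p0 -> p1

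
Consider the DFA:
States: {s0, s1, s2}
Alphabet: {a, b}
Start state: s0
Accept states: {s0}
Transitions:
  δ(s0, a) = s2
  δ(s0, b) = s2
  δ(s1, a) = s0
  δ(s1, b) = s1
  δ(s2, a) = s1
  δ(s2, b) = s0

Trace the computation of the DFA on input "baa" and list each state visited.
read 'b': s0 → s2
  read 'a': s2 → s1
  read 'a': s1 → s0
s0 -> s2 -> s1 -> s0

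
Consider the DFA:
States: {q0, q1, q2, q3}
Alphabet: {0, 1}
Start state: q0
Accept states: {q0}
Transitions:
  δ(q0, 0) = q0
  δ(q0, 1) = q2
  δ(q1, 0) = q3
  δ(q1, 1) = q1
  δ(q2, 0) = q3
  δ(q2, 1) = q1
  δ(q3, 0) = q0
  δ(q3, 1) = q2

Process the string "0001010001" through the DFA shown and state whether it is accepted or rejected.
Processing string "0001010001":
  q0 --0--> q0
  q0 --0--> q0
  q0 --0--> q0
  q0 --1--> q2
  q2 --0--> q3
  q3 --1--> q2
  q2 --0--> q3
  q3 --0--> q0
  q0 --0--> q0
  q0 --1--> q2
Final state: q2
Accept states: {q0}
No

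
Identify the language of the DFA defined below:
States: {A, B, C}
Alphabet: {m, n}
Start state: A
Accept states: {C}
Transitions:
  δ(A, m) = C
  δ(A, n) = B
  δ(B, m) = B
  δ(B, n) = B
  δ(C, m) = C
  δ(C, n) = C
Testing a few strings:
  'n' → reject
  'nmn' → reject
  'nn' → reject
  'nm' → reject
State roles: A=no input read; B=started with n (dead); C=started with m
All strings over {m,n} starting with m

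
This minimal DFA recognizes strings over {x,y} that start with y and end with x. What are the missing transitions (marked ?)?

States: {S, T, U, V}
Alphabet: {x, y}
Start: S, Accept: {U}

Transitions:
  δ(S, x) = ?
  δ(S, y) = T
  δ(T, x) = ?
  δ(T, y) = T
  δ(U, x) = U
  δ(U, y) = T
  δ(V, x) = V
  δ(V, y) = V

From the language and accept set, identify what each state tracks — S: no input read; T: started with y, last symbol y; U: started with y, last symbol x; V: started with x (dead).
Each missing δ(q, a) is the state matching the new tracked value after reading a.
δ(S, x) = V; δ(T, x) = U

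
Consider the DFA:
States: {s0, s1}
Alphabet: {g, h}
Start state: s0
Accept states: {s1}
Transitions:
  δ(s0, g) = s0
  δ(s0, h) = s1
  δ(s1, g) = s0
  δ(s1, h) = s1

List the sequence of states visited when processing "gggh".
read 'g': s0 → s0
  read 'g': s0 → s0
  read 'g': s0 → s0
  read 'h': s0 → s1
s0 -> s0 -> s0 -> s0 -> s1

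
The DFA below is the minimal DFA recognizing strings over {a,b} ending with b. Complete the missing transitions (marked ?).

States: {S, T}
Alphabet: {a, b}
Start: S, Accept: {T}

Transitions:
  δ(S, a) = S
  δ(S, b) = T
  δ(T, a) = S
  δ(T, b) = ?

From the language and accept set, identify what each state tracks — S: last symbol not b; T: last symbol is b.
Each missing δ(q, a) is the state matching the new tracked value after reading a.
δ(T, b) = T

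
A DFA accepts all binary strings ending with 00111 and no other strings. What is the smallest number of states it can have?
By Myhill–Nerode, count the distinguishable equivalence classes: 6 classes — one per longest suffix of the input that is a prefix of '00111' (lengths 0 through 5); only the length-5 class is accepting.
6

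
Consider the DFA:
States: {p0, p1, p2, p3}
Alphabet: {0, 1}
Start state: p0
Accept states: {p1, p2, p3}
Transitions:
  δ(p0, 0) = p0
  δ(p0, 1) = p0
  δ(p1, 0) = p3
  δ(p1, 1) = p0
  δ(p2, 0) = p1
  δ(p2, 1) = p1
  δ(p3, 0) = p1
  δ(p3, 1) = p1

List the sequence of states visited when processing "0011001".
read '0': p0 → p0
  read '0': p0 → p0
  read '1': p0 → p0
  read '1': p0 → p0
  read '0': p0 → p0
  read '0': p0 → p0
  read '1': p0 → p0
p0 -> p0 -> p0 -> p0 -> p0 -> p0 -> p0 -> p0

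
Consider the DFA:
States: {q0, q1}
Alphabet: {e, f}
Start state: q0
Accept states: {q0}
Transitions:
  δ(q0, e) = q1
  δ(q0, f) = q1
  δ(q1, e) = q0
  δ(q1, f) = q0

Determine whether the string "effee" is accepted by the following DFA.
Processing string "effee":
  q0 --e--> q1
  q1 --f--> q0
  q0 --f--> q1
  q1 --e--> q0
  q0 --e--> q1
Final state: q1
Accept states: {q0}
No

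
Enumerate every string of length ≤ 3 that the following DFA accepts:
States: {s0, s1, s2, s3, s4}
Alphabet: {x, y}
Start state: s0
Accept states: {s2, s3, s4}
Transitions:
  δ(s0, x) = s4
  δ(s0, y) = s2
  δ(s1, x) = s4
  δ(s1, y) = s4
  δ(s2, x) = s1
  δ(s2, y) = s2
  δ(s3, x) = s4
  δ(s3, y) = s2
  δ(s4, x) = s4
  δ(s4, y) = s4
x, y, xx, xy, yy, xxx, xxy, xyx, xyy, yxx, yxy, yyy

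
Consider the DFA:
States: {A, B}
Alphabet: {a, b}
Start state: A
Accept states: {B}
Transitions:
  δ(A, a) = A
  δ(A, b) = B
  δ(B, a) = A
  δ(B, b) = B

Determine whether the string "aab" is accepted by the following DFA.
Processing string "aab":
  A --a--> A
  A --a--> A
  A --b--> B
Final state: B
Accept states: {B}
Yes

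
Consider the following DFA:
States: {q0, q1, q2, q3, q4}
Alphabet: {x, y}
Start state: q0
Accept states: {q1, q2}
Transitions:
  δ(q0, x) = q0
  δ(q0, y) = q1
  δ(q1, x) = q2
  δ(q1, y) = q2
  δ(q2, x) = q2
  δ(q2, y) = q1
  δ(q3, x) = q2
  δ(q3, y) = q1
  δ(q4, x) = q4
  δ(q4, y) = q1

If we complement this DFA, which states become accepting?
Complement accept states = All states \ Original accept states
= {q0, q1, q2, q3, q4} \ {q1, q2}
{q0, q3, q4}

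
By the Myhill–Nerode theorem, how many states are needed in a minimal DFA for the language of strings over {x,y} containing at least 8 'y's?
By Myhill–Nerode, count the distinguishable equivalence classes: 9 classes — having seen 0, 1, …, 7, or ≥8 copies of 'y'; any two classes i < j (j ≤ 8) are distinguished by the string y^(8−j), which takes class j to 8 copies (accepted) but leaves class i below 8 (rejected).
9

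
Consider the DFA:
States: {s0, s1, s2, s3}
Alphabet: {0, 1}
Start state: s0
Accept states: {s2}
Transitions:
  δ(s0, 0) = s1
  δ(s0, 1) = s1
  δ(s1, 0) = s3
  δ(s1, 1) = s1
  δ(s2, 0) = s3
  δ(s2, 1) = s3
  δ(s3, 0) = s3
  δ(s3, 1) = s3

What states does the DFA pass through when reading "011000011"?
read '0': s0 → s1
  read '1': s1 → s1
  read '1': s1 → s1
  read '0': s1 → s3
  read '0': s3 → s3
  read '0': s3 → s3
  read '0': s3 → s3
  read '1': s3 → s3
  read '1': s3 → s3
s0 -> s1 -> s1 -> s1 -> s3 -> s3 -> s3 -> s3 -> s3 -> s3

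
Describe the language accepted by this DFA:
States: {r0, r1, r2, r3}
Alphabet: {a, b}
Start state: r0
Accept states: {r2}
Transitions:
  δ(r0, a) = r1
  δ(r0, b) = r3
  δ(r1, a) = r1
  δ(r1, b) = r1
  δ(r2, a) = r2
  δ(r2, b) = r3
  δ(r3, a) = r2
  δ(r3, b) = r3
Testing a few strings:
  'b' → reject
  'aaab' → reject
  'abb' → reject
  'baaa' → accept
State roles: r0=no input read; r1=started with a (dead); r2=started with b, last symbol a; r3=started with b, last symbol b
All strings over {a,b} that start with b and end with a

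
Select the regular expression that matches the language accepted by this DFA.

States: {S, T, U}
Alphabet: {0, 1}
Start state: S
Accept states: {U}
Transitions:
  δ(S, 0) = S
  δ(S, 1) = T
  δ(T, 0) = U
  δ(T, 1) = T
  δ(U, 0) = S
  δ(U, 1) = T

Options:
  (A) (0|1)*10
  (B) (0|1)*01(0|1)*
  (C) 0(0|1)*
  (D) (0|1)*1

Check each option against the DFA on short strings; one disagreement eliminates an option:
  (A) (0|1)*10: agrees with the DFA on every string of length ≤ 6
  (B) (0|1)*01(0|1)*: on '01' the DFA goes S → S → T and rejects (T ∉ Accept), but the regex matches it → eliminate
  (C) 0(0|1)*: on '0' the DFA goes S → S and rejects (S ∉ Accept), but the regex matches it → eliminate
  (D) (0|1)*1: on '1' the DFA goes S → T and rejects (T ∉ Accept), but the regex matches it → eliminate
Only (A) is consistent with the DFA.
(A) (0|1)*10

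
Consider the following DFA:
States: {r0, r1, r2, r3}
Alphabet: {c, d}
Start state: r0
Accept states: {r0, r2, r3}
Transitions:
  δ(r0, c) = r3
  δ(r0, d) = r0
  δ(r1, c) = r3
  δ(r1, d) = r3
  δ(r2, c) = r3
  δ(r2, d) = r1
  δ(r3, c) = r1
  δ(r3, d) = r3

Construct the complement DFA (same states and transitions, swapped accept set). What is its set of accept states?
Complement accept states = All states \ Original accept states
= {r0, r1, r2, r3} \ {r0, r2, r3}
{r1}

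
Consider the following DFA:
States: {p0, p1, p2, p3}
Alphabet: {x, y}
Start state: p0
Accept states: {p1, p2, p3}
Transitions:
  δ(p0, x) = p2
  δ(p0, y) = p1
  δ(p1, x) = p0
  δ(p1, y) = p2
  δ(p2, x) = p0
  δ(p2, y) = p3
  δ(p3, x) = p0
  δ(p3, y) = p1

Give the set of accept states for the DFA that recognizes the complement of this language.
Complement accept states = All states \ Original accept states
= {p0, p1, p2, p3} \ {p1, p2, p3}
{p0}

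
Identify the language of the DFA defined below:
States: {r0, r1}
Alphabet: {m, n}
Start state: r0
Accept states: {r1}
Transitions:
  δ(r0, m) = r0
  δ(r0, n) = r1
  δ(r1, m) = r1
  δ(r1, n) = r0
Testing a few strings:
  'm' → reject
  'nm' → accept
  'nn' → reject
  'n' → accept
State roles: r0=even number of n's so far; r1=odd number of n's so far
All strings over {m,n} with an odd number of n's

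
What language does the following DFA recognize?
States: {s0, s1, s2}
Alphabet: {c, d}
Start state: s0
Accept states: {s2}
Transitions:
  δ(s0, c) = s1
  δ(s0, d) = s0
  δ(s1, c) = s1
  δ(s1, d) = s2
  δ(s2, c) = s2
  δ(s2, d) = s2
Testing a few strings:
  'c' → reject
  'cccc' → reject
  'ddd' → reject
  'd' → reject
State roles: s0=no c seen yet; s1=seen a c, waiting for d; s2=substring cd seen
All strings over {c,d} containing the substring cd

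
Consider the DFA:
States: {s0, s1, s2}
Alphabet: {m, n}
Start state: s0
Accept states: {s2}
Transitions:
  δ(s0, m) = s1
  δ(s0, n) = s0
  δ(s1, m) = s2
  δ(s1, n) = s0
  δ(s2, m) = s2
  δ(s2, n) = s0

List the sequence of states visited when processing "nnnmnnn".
read 'n': s0 → s0
  read 'n': s0 → s0
  read 'n': s0 → s0
  read 'm': s0 → s1
  read 'n': s1 → s0
  read 'n': s0 → s0
  read 'n': s0 → s0
s0 -> s0 -> s0 -> s0 -> s1 -> s0 -> s0 -> s0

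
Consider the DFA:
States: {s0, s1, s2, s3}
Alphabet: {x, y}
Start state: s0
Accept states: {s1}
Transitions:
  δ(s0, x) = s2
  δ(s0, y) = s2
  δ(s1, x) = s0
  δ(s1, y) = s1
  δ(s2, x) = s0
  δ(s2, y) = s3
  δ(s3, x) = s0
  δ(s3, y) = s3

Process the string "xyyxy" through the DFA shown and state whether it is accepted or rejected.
Processing string "xyyxy":
  s0 --x--> s2
  s2 --y--> s3
  s3 --y--> s3
  s3 --x--> s0
  s0 --y--> s2
Final state: s2
Accept states: {s1}
No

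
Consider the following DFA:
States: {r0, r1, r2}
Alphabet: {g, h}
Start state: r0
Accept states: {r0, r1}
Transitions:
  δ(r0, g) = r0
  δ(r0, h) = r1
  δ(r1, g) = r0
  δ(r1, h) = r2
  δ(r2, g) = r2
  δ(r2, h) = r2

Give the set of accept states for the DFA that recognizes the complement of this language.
Complement accept states = All states \ Original accept states
= {r0, r1, r2} \ {r0, r1}
{r2}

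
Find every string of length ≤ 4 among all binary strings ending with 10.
10, 010, 110, 0010, 0110, 1010, 1110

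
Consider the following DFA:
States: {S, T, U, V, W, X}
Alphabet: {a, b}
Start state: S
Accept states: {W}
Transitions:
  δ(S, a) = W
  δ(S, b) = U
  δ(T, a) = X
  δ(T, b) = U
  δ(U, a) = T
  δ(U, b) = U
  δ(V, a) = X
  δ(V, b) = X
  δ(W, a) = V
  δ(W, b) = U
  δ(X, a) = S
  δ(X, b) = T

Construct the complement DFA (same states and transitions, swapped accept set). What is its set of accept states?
Complement accept states = All states \ Original accept states
= {S, T, U, V, W, X} \ {W}
{S, T, U, V, X}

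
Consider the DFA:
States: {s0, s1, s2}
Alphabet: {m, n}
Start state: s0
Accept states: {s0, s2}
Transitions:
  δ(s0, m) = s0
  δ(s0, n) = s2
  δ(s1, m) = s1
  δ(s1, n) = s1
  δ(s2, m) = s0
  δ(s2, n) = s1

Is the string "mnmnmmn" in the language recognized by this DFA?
Processing string "mnmnmmn":
  s0 --m--> s0
  s0 --n--> s2
  s2 --m--> s0
  s0 --n--> s2
  s2 --m--> s0
  s0 --m--> s0
  s0 --n--> s2
Final state: s2
Accept states: {s0, s2}
Yes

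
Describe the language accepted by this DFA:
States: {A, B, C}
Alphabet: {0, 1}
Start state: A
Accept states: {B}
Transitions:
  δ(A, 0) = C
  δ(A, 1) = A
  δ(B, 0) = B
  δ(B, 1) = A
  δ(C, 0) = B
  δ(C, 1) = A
Testing a few strings:
  '1' → reject
  '0' → reject
  '01' → reject
  '010' → reject
State roles: A=last symbol not 0; B=two trailing 0's; C=one trailing 0
All binary strings ending with 00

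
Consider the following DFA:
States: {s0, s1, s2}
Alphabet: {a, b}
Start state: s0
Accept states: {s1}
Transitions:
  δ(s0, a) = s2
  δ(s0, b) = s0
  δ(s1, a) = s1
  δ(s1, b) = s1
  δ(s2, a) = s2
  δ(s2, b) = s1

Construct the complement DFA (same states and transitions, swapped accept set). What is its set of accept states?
Complement accept states = All states \ Original accept states
= {s0, s1, s2} \ {s1}
{s0, s2}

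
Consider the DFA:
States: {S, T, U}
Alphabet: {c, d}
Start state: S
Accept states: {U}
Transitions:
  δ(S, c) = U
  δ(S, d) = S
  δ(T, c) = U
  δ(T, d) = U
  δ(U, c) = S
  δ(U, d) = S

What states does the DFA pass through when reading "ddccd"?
read 'd': S → S
  read 'd': S → S
  read 'c': S → U
  read 'c': U → S
  read 'd': S → S
S -> S -> S -> U -> S -> S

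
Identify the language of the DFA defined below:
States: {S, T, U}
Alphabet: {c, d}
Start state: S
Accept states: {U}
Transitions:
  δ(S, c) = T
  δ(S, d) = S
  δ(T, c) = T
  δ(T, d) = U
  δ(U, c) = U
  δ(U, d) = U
Testing a few strings:
  'cc' → reject
  'c' → reject
  'ccd' → accept
  'ccdc' → accept
State roles: S=no c seen yet; T=seen a c, waiting for d; U=substring cd seen
All strings over {c,d} containing the substring cd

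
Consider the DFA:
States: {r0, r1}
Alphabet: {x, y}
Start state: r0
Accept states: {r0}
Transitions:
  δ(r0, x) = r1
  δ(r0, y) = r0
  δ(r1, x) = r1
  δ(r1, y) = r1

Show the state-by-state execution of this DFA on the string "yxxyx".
read 'y': r0 → r0
  read 'x': r0 → r1
  read 'x': r1 → r1
  read 'y': r1 → r1
  read 'x': r1 → r1
r0 -> r0 -> r1 -> r1 -> r1 -> r1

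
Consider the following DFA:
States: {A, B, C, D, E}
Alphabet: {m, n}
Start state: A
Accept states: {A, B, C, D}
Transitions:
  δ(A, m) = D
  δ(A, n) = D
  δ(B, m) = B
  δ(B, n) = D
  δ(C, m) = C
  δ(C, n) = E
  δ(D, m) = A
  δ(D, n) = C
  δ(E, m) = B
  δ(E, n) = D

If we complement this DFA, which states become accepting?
Complement accept states = All states \ Original accept states
= {A, B, C, D, E} \ {A, B, C, D}
{E}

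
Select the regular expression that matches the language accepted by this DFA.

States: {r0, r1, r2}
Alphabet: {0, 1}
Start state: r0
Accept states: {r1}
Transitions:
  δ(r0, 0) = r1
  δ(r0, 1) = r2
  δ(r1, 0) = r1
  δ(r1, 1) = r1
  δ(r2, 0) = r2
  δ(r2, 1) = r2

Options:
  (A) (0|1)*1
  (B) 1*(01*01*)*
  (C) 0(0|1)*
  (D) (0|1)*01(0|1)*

Check each option against the DFA on short strings; one disagreement eliminates an option:
  (A) (0|1)*1: on '0' the DFA goes r0 → r1 and accepts (r1 ∈ Accept), but the regex does not match it → eliminate
  (B) 1*(01*01*)*: on ε the DFA stays in r0 and rejects (r0 ∉ Accept), but the regex matches it → eliminate
  (C) 0(0|1)*: agrees with the DFA on every string of length ≤ 6
  (D) (0|1)*01(0|1)*: on '0' the DFA goes r0 → r1 and accepts (r1 ∈ Accept), but the regex does not match it → eliminate
Only (C) is consistent with the DFA.
(C) 0(0|1)*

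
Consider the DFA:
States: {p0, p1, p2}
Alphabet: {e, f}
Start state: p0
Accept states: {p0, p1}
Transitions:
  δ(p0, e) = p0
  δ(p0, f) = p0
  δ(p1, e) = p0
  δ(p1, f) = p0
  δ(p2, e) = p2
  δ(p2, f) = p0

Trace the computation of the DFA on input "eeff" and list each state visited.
read 'e': p0 → p0
  read 'e': p0 → p0
  read 'f': p0 → p0
  read 'f': p0 → p0
p0 -> p0 -> p0 -> p0 -> p0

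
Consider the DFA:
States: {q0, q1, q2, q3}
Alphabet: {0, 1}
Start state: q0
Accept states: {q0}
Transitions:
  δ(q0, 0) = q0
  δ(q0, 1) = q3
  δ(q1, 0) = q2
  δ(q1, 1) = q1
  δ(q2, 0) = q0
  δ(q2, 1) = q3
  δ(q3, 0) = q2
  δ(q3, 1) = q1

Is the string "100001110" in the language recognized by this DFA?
Processing string "100001110":
  q0 --1--> q3
  q3 --0--> q2
  q2 --0--> q0
  q0 --0--> q0
  q0 --0--> q0
  q0 --1--> q3
  q3 --1--> q1
  q1 --1--> q1
  q1 --0--> q2
Final state: q2
Accept states: {q0}
No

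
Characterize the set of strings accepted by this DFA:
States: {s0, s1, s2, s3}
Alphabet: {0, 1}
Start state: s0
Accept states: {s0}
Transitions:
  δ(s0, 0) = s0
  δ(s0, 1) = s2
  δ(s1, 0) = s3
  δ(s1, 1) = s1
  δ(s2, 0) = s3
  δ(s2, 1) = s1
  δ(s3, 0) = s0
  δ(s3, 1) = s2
Testing a few strings:
  '1' → reject
  '001' → reject
  '0' → accept
  '011' → reject
State roles: s0=value ≡ 0 (mod 4); s1=value ≡ 3 (mod 4); s2=value ≡ 1 (mod 4); s3=value ≡ 2 (mod 4)
All binary strings representing a multiple of 4 (read in base 2; leading zeros allowed and ε counts as 0)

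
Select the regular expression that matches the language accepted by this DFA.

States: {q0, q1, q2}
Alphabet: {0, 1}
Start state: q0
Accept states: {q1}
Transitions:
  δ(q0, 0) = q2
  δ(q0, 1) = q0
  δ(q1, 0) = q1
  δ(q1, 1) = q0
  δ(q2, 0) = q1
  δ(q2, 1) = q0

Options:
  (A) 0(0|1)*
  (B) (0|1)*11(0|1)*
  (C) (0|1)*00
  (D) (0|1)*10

Check each option against the DFA on short strings; one disagreement eliminates an option:
  (A) 0(0|1)*: on '0' the DFA goes q0 → q2 and rejects (q2 ∉ Accept), but the regex matches it → eliminate
  (B) (0|1)*11(0|1)*: on '00' the DFA goes q0 → q2 → q1 and accepts (q1 ∈ Accept), but the regex does not match it → eliminate
  (C) (0|1)*00: agrees with the DFA on every string of length ≤ 6
  (D) (0|1)*10: on '00' the DFA goes q0 → q2 → q1 and accepts (q1 ∈ Accept), but the regex does not match it → eliminate
Only (C) is consistent with the DFA.
(C) (0|1)*00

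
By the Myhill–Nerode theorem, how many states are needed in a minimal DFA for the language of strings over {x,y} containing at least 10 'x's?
By Myhill–Nerode, count the distinguishable equivalence classes: 11 classes — having seen 0, 1, …, 9, or ≥10 copies of 'x'; any two classes i < j (j ≤ 10) are distinguished by the string x^(10−j), which takes class j to 10 copies (accepted) but leaves class i below 10 (rejected).
11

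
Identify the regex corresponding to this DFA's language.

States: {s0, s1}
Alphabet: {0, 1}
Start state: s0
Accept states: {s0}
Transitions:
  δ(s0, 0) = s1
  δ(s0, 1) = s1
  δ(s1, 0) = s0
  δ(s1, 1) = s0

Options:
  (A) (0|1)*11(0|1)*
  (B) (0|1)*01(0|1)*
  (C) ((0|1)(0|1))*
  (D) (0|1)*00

Check each option against the DFA on short strings; one disagreement eliminates an option:
  (A) (0|1)*11(0|1)*: on ε the DFA stays in s0 and accepts (s0 ∈ Accept), but the regex does not match it → eliminate
  (B) (0|1)*01(0|1)*: on ε the DFA stays in s0 and accepts (s0 ∈ Accept), but the regex does not match it → eliminate
  (C) ((0|1)(0|1))*: agrees with the DFA on every string of length ≤ 6
  (D) (0|1)*00: on ε the DFA stays in s0 and accepts (s0 ∈ Accept), but the regex does not match it → eliminate
Only (C) is consistent with the DFA.
(C) ((0|1)(0|1))*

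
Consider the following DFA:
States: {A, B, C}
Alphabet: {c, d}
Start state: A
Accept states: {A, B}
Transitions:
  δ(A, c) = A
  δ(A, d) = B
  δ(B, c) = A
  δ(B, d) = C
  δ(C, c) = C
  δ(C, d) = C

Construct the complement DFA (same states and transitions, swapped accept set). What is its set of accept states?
Complement accept states = All states \ Original accept states
= {A, B, C} \ {A, B}
{C}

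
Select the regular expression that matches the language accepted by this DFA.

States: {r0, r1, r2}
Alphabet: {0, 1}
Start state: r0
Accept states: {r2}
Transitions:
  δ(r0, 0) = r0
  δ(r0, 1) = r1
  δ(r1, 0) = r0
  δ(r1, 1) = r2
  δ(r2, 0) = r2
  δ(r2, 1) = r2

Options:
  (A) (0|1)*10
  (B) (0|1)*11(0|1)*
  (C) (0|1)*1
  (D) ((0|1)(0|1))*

Check each option against the DFA on short strings; one disagreement eliminates an option:
  (A) (0|1)*10: on '10' the DFA goes r0 → r1 → r0 and rejects (r0 ∉ Accept), but the regex matches it → eliminate
  (B) (0|1)*11(0|1)*: agrees with the DFA on every string of length ≤ 6
  (C) (0|1)*1: on '1' the DFA goes r0 → r1 and rejects (r1 ∉ Accept), but the regex matches it → eliminate
  (D) ((0|1)(0|1))*: on ε the DFA stays in r0 and rejects (r0 ∉ Accept), but the regex matches it → eliminate
Only (B) is consistent with the DFA.
(B) (0|1)*11(0|1)*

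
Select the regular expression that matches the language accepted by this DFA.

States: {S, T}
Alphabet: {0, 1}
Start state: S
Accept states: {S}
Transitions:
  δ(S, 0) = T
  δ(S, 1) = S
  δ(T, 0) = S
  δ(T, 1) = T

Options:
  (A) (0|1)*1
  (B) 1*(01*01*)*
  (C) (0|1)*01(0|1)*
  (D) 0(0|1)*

Check each option against the DFA on short strings; one disagreement eliminates an option:
  (A) (0|1)*1: on ε the DFA stays in S and accepts (S ∈ Accept), but the regex does not match it → eliminate
  (B) 1*(01*01*)*: agrees with the DFA on every string of length ≤ 6
  (C) (0|1)*01(0|1)*: on ε the DFA stays in S and accepts (S ∈ Accept), but the regex does not match it → eliminate
  (D) 0(0|1)*: on ε the DFA stays in S and accepts (S ∈ Accept), but the regex does not match it → eliminate
Only (B) is consistent with the DFA.
(B) 1*(01*01*)*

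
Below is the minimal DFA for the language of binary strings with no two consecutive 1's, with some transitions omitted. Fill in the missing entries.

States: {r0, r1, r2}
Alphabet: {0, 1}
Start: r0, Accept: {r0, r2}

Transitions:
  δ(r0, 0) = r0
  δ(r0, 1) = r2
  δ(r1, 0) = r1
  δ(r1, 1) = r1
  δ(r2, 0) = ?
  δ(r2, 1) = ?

From the language and accept set, identify what each state tracks — r0: last symbol not 1 (ok); r1: saw 11 (dead); r2: last symbol 1 (ok).
Each missing δ(q, a) is the state matching the new tracked value after reading a.
δ(r2, 0) = r0; δ(r2, 1) = r1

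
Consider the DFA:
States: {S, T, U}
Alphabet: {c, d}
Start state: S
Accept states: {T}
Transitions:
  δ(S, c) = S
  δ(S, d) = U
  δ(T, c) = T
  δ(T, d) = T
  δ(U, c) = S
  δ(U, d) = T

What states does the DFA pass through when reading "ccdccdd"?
read 'c': S → S
  read 'c': S → S
  read 'd': S → U
  read 'c': U → S
  read 'c': S → S
  read 'd': S → U
  read 'd': U → T
S -> S -> S -> U -> S -> S -> U -> T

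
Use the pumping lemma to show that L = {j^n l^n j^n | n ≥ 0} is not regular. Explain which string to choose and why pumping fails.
Assume L is regular with pumping length p. Idea: pumping the first j-block unbalances it against the other two.
Choose s = j^p l^p j^p ∈ L (|s| = 3p ≥ p). By the pumping lemma, s = xyz with |xy| ≤ p, |y| > 0, so y = j^k with k ≥ 1, inside the first j-block. Then xy²z = j^(p+k) l^p j^p. The first block has length p+k ≠ p, so the three block lengths are no longer equal and xy²z ∉ L.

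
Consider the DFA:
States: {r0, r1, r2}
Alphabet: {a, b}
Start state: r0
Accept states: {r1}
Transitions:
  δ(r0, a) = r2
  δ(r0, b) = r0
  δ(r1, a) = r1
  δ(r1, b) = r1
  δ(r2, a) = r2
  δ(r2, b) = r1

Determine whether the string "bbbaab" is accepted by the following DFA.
Processing string "bbbaab":
  r0 --b--> r0
  r0 --b--> r0
  r0 --b--> r0
  r0 --a--> r2
  r2 --a--> r2
  r2 --b--> r1
Final state: r1
Accept states: {r1}
Yes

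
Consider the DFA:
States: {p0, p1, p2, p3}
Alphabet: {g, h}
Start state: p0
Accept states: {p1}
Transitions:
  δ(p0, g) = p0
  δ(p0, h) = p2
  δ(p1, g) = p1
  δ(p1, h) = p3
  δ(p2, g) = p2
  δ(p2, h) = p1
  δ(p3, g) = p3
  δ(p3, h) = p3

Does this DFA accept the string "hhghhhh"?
Processing string "hhghhhh":
  p0 --h--> p2
  p2 --h--> p1
  p1 --g--> p1
  p1 --h--> p3
  p3 --h--> p3
  p3 --h--> p3
  p3 --h--> p3
Final state: p3
Accept states: {p1}
No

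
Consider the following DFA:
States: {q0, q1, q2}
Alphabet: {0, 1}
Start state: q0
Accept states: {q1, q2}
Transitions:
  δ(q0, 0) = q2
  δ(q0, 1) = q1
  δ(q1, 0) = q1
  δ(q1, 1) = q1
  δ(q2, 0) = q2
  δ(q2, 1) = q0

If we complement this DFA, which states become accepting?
Complement accept states = All states \ Original accept states
= {q0, q1, q2} \ {q1, q2}
{q0}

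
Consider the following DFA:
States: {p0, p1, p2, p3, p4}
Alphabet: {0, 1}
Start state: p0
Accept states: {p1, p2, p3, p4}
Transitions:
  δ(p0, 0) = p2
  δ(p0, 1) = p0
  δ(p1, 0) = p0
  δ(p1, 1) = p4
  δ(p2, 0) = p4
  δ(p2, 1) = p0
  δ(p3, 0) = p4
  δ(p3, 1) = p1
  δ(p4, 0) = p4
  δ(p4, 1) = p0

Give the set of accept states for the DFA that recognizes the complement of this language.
Complement accept states = All states \ Original accept states
= {p0, p1, p2, p3, p4} \ {p1, p2, p3, p4}
{p0}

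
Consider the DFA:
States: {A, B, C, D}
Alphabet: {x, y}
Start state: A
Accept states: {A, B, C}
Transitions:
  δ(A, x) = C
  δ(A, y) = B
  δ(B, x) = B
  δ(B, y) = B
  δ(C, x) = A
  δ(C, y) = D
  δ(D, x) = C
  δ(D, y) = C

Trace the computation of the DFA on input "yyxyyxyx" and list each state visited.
read 'y': A → B
  read 'y': B → B
  read 'x': B → B
  read 'y': B → B
  read 'y': B → B
  read 'x': B → B
  read 'y': B → B
  read 'x': B → B
A -> B -> B -> B -> B -> B -> B -> B -> B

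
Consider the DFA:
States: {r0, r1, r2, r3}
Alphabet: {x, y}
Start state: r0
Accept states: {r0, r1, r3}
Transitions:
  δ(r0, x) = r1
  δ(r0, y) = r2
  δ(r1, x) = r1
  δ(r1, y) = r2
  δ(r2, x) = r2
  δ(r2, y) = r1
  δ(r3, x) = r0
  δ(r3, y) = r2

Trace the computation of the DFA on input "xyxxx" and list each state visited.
read 'x': r0 → r1
  read 'y': r1 → r2
  read 'x': r2 → r2
  read 'x': r2 → r2
  read 'x': r2 → r2
r0 -> r1 -> r2 -> r2 -> r2 -> r2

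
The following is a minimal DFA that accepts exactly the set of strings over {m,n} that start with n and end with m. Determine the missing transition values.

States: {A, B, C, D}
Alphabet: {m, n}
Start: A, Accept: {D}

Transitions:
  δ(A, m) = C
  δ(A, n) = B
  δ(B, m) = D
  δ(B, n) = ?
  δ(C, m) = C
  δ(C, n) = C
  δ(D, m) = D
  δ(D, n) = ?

From the language and accept set, identify what each state tracks — A: no input read; B: started with n, last symbol n; C: started with m (dead); D: started with n, last symbol m.
Each missing δ(q, a) is the state matching the new tracked value after reading a.
δ(B, n) = B; δ(D, n) = B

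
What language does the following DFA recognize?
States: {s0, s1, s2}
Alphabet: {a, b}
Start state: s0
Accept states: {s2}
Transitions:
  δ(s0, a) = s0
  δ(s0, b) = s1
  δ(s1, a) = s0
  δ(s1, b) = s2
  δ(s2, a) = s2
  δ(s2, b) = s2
Testing a few strings:
  'aa' → reject
  'baa' → reject
  'a' → reject
  'bbbb' → accept
State roles: s0=no progress toward bb; s1=one trailing b; s2=substring bb seen
All strings over {a,b} containing the substring bb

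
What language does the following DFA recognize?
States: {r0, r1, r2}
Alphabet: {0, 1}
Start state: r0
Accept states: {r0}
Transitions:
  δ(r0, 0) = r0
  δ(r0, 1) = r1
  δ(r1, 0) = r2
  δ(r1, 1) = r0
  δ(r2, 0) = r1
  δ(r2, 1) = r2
Testing a few strings:
  '0' → accept
  '1101' → reject
  '0010' → reject
  '101' → reject
State roles: r0=value ≡ 0 (mod 3); r1=value ≡ 1 (mod 3); r2=value ≡ 2 (mod 3)
All binary strings representing a multiple of 3 (read in base 2; leading zeros allowed and ε counts as 0)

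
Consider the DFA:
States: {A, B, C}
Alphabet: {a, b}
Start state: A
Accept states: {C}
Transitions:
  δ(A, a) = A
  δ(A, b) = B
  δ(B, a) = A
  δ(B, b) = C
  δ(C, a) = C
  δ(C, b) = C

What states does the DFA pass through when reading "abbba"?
read 'a': A → A
  read 'b': A → B
  read 'b': B → C
  read 'b': C → C
  read 'a': C → C
A -> A -> B -> C -> C -> C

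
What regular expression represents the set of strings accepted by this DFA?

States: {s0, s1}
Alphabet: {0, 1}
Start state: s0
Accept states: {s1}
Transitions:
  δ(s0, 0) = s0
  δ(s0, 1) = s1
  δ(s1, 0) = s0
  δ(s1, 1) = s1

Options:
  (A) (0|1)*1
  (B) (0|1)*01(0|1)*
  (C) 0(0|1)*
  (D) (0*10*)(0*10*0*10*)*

Check each option against the DFA on short strings; one disagreement eliminates an option:
  (A) (0|1)*1: agrees with the DFA on every string of length ≤ 6
  (B) (0|1)*01(0|1)*: on '1' the DFA goes s0 → s1 and accepts (s1 ∈ Accept), but the regex does not match it → eliminate
  (C) 0(0|1)*: on '0' the DFA goes s0 → s0 and rejects (s0 ∉ Accept), but the regex matches it → eliminate
  (D) (0*10*)(0*10*0*10*)*: on '10' the DFA goes s0 → s1 → s0 and rejects (s0 ∉ Accept), but the regex matches it → eliminate
Only (A) is consistent with the DFA.
(A) (0|1)*1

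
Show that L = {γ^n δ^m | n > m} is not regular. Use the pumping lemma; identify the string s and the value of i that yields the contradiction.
Assume L is regular with pumping length p. Idea: pumping down the γ-block drops the γ-count to at most the δ-count.
Choose s = γ^(p+1) δ^p ∈ L (|s| = 2p+1 ≥ p). By the pumping lemma, s = xyz with |xy| ≤ p, |y| > 0, so y = γ^k with k ≥ 1. Take i = 0: xz = γ^(p+1−k) δ^p. Since k ≥ 1, p+1−k ≤ p, so the number of γ's is no longer strictly greater than the number of δ's, hence xz ∉ L.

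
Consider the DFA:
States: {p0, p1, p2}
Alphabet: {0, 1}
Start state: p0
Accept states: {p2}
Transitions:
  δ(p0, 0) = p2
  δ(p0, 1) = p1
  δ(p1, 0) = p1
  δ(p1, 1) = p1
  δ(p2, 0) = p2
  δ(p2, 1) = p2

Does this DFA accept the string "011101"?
Processing string "011101":
  p0 --0--> p2
  p2 --1--> p2
  p2 --1--> p2
  p2 --1--> p2
  p2 --0--> p2
  p2 --1--> p2
Final state: p2
Accept states: {p2}
Yes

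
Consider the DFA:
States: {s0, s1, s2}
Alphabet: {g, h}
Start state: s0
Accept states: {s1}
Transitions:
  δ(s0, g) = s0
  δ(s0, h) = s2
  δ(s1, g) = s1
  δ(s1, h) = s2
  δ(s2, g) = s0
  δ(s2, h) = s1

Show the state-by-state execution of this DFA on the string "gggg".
read 'g': s0 → s0
  read 'g': s0 → s0
  read 'g': s0 → s0
  read 'g': s0 → s0
s0 -> s0 -> s0 -> s0 -> s0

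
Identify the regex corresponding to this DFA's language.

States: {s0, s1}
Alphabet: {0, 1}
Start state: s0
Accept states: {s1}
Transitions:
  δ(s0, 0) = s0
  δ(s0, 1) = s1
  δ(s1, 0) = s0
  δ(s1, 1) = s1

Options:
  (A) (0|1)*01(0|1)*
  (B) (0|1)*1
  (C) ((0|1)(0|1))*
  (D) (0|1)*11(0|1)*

Check each option against the DFA on short strings; one disagreement eliminates an option:
  (A) (0|1)*01(0|1)*: on '1' the DFA goes s0 → s1 and accepts (s1 ∈ Accept), but the regex does not match it → eliminate
  (B) (0|1)*1: agrees with the DFA on every string of length ≤ 6
  (C) ((0|1)(0|1))*: on ε the DFA stays in s0 and rejects (s0 ∉ Accept), but the regex matches it → eliminate
  (D) (0|1)*11(0|1)*: on '1' the DFA goes s0 → s1 and accepts (s1 ∈ Accept), but the regex does not match it → eliminate
Only (B) is consistent with the DFA.
(B) (0|1)*1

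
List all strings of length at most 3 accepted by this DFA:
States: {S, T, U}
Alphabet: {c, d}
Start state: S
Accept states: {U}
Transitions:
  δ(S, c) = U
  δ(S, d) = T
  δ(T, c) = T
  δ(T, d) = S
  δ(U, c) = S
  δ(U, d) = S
c, ccc, cdc, ddc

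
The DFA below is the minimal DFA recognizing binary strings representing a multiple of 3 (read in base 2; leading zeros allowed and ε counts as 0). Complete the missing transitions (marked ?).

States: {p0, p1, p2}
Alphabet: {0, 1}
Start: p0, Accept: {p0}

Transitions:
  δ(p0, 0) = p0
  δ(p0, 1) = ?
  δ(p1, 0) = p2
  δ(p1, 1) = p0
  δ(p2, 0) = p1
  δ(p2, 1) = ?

From the language and accept set, identify what each state tracks — p0: value ≡ 0 (mod 3); p1: value ≡ 1 (mod 3); p2: value ≡ 2 (mod 3).
Each missing δ(q, a) is the state matching the new tracked value after reading a.
δ(p0, 1) = p1; δ(p2, 1) = p2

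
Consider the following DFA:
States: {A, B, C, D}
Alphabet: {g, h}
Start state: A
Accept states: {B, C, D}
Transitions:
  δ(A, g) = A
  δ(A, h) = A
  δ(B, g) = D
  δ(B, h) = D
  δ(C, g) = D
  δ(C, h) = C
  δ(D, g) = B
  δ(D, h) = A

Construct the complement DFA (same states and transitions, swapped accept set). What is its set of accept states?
Complement accept states = All states \ Original accept states
= {A, B, C, D} \ {B, C, D}
{A}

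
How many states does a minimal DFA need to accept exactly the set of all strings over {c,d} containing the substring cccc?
By Myhill–Nerode, count the distinguishable equivalence classes: 5 classes — one per longest suffix of the input that is a prefix of 'cccc' (lengths 0 through 3), plus an absorbing 'already seen cccc' class.
5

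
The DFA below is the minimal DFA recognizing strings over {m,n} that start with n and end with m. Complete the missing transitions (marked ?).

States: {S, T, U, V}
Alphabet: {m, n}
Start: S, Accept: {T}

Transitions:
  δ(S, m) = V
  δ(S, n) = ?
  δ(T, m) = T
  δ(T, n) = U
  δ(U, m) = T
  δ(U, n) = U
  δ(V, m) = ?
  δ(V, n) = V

From the language and accept set, identify what each state tracks — S: no input read; T: started with n, last symbol m; U: started with n, last symbol n; V: started with m (dead).
Each missing δ(q, a) is the state matching the new tracked value after reading a.
δ(S, n) = U; δ(V, m) = V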